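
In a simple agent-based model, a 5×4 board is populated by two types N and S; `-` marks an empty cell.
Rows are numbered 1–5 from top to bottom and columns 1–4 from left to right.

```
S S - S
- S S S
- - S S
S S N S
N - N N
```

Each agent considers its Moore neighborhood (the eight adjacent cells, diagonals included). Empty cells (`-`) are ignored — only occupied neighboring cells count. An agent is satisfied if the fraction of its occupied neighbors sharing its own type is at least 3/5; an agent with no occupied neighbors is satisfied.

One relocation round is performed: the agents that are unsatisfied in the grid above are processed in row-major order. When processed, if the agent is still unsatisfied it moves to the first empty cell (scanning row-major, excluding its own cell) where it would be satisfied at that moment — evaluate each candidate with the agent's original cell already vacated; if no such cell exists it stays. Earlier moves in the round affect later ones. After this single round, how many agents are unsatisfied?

1

Initially unsatisfied (in order): (4,1), (4,2), (4,3), (4,4), (5,1), (5,3).
  (4,1) → (1,3).
  (4,2) → (2,1).
  (4,3) → (4,1).
  (4,4) → (3,1).
  (5,1): now satisfied by earlier moves; stays.
  (5,3): now satisfied by earlier moves; stays.
Resulting grid:
S S S S
S S S S
S - S S
N - - -
N - N N
Unsatisfied now: (4,1).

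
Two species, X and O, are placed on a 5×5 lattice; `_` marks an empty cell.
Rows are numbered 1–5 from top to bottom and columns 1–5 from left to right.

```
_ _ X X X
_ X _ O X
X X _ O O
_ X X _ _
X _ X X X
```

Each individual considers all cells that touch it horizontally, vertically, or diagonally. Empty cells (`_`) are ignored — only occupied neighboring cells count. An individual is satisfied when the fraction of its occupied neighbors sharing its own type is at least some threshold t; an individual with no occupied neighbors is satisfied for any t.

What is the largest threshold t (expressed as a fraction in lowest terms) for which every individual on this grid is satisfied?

Row 1: (1,3)X 2/3 · (1,4)X 3/4 · (1,5)X 2/3
Row 2: (2,2)X 3/3 · (2,4)O 2/6 · (2,5)X 2/5
Row 3: (3,1)X 3/3 · (3,2)X 4/4 · (3,4)O 2/4 · (3,5)O 2/3
Row 4: (4,2)X 5/5 · (4,3)X 4/5
Row 5: (5,1)X 1/1 · (5,3)X 3/3 · (5,4)X 3/3 · (5,5)X 1/1
The smallest same-type fraction is 2/6 at (2,4), which reduces to 1/3. Any threshold above that leaves this individual unsatisfied.

1/3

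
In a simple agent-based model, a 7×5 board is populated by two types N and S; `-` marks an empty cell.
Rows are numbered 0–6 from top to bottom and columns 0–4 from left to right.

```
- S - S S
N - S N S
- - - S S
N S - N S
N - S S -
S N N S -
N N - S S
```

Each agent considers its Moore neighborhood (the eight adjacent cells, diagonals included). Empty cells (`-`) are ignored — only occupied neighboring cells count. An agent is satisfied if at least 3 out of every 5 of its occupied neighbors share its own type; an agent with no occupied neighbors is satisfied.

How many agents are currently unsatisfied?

Row 0: (0,1)S 1/2 ✗ · (0,3)S 3/4 ✓ · (0,4)S 2/3 ✓
Row 1: (1,0)N 0/1 ✗ · (1,2)S 3/4 ✓ · (1,3)N 0/6 ✗ · (1,4)S 4/5 ✓
Row 2: (2,3)S 4/6 ✓ · (2,4)S 3/5 ✓
Row 3: (3,0)N 1/2 ✗ · (3,1)S 1/3 ✗ · (3,3)N 0/5 ✗ · (3,4)S 3/4 ✓
Row 4: (4,0)N 2/4 ✗ · (4,2)S 3/6 ✗ · (4,3)S 3/5 ✓
Row 5: (5,0)S 0/4 ✗ · (5,1)N 4/6 ✓ · (5,2)N 2/6 ✗ · (5,3)S 4/5 ✓
Row 6: (6,0)N 2/3 ✓ · (6,1)N 3/4 ✓ · (6,3)S 2/3 ✓ · (6,4)S 2/2 ✓
Unsatisfied: (0,1), (1,0), (1,3), (3,0), (3,1), (3,3), (4,0), (4,2), (5,0), (5,2) — 10 in total.

10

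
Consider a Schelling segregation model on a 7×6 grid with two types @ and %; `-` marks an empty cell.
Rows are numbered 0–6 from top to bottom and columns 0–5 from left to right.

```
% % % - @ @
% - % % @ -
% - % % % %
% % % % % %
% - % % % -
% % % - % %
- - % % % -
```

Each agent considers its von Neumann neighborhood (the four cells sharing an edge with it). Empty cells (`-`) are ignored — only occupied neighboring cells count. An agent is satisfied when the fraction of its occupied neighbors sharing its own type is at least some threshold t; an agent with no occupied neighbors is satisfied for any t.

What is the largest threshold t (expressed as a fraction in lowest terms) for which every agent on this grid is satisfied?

1/3

Row 0: (0,0)% 2/2 · (0,1)% 2/2 · (0,2)% 2/2 · (0,4)@ 2/2 · (0,5)@ 1/1
Row 1: (1,0)% 2/2 · (1,2)% 3/3 · (1,3)% 2/3 · (1,4)@ 1/3
Row 2: (2,0)% 2/2 · (2,2)% 3/3 · (2,3)% 4/4 · (2,4)% 3/4 · (2,5)% 2/2
Row 3: (3,0)% 3/3 · (3,1)% 2/2 · (3,2)% 4/4 · (3,3)% 4/4 · (3,4)% 4/4 · (3,5)% 2/2
Row 4: (4,0)% 2/2 · (4,2)% 3/3 · (4,3)% 3/3 · (4,4)% 3/3
Row 5: (5,0)% 2/2 · (5,1)% 2/2 · (5,2)% 3/3 · (5,4)% 3/3 · (5,5)% 1/1
Row 6: (6,2)% 2/2 · (6,3)% 2/2 · (6,4)% 2/2
The smallest same-type fraction is 1/3 at (1,4), which reduces to 1/3. Any threshold above that leaves this agent unsatisfied.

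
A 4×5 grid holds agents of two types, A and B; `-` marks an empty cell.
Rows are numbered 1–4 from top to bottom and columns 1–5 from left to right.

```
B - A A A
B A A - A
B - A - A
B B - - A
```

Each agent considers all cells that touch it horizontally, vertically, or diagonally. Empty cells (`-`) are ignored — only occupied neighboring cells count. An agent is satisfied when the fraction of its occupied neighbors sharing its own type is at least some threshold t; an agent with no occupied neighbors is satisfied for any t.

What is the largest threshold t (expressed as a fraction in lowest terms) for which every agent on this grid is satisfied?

1/2

(1,1)B 1/2
(1,3)A 3/3
(1,4)A 4/4
(1,5)A 2/2
(2,1)B 2/3
(2,2)A 3/6
(2,3)A 4/4
(2,5)A 3/3
(3,1)B 3/4
(3,3)A 2/3
(3,5)A 2/2
(4,1)B 2/2
(4,2)B 2/3
(4,5)A 1/1
The smallest same-type fraction is 1/2 at (1,1), which reduces to 1/2. Any threshold above that leaves this agent unsatisfied.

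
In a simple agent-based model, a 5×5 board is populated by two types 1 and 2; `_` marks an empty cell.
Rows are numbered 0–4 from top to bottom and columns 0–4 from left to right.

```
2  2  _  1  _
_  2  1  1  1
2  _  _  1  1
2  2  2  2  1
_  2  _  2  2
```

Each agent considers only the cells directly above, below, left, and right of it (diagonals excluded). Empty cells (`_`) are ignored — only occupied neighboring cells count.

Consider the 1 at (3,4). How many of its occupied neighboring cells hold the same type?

1

Occupied neighbors of (3,4): (2,4)=1, (4,4)=2, (3,3)=2.
Same type (1): 1 of 3.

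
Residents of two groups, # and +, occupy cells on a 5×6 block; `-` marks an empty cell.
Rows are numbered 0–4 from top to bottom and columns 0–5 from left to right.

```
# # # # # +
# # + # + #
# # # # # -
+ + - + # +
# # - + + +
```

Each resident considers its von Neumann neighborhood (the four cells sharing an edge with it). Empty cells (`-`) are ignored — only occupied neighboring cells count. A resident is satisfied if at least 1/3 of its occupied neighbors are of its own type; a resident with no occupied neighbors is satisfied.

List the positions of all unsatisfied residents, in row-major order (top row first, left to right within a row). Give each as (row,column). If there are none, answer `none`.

(0,0)# 2/2 ok
(0,1)# 3/3 ok
(0,2)# 2/3 ok
(0,3)# 3/3 ok
(0,4)# 1/3 ok
(0,5)+ 0/2 unhappy
(1,0)# 3/3 ok
(1,1)# 3/4 ok
(1,2)+ 0/4 unhappy
(1,3)# 2/4 ok
(1,4)+ 0/4 unhappy
(1,5)# 0/2 unhappy
(2,0)# 2/3 ok
(2,1)# 3/4 ok
(2,2)# 2/3 ok
(2,3)# 3/4 ok
(2,4)# 2/3 ok
(3,0)+ 1/3 ok
(3,1)+ 1/3 ok
(3,3)+ 1/3 ok
(3,4)# 1/4 unhappy
(3,5)+ 1/2 ok
(4,0)# 1/2 ok
(4,1)# 1/2 ok
(4,3)+ 2/2 ok
(4,4)+ 2/3 ok
(4,5)+ 2/2 ok

(0,5), (1,2), (1,4), (1,5), (3,4)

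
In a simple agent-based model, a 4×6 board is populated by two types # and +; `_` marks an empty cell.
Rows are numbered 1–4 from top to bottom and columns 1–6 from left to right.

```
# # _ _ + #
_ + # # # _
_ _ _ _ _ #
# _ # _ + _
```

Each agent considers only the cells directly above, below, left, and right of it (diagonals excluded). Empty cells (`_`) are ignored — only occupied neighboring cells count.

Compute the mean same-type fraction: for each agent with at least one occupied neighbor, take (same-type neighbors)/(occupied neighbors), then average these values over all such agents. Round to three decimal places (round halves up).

Row 1: (1,1)# 1/1 · (1,2)# 1/2 · (1,5)+ 0/2 · (1,6)# 0/1
Row 2: (2,2)+ 0/2 · (2,3)# 1/2 · (2,4)# 2/2 · (2,5)# 1/2
Row 3: (3,6)# — no occupied neighbors
Row 4: (4,1)# — no occupied neighbors · (4,3)# — no occupied neighbors · (4,5)+ — no occupied neighbors
Sum over 8 agents: 1/1 + 1/2 + 0/2 + 0/1 + 0/2 + 1/2 + 2/2 + 1/2 = 7/2; mean = 7/2 ÷ 8 = 7/16 = 0.4375 → 0.438.

0.438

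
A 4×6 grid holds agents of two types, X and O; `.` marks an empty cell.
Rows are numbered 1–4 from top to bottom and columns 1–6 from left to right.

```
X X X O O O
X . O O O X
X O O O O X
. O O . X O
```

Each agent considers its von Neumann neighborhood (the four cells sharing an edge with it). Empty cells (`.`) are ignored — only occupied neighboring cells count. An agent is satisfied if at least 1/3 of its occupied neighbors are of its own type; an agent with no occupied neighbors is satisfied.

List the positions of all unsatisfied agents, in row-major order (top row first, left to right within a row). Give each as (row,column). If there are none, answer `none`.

Row 1: (1,1)X 2/2 ok · (1,2)X 2/2 ok · (1,3)X 1/3 ok · (1,4)O 2/3 ok · (1,5)O 3/3 ok · (1,6)O 1/2 ok
Row 2: (2,1)X 2/2 ok · (2,3)O 2/3 ok · (2,4)O 4/4 ok · (2,5)O 3/4 ok · (2,6)X 1/3 ok
Row 3: (3,1)X 1/2 ok · (3,2)O 2/3 ok · (3,3)O 4/4 ok · (3,4)O 3/3 ok · (3,5)O 2/4 ok · (3,6)X 1/3 ok
Row 4: (4,2)O 2/2 ok · (4,3)O 2/2 ok · (4,5)X 0/2 unhappy · (4,6)O 0/2 unhappy

(4,5), (4,6)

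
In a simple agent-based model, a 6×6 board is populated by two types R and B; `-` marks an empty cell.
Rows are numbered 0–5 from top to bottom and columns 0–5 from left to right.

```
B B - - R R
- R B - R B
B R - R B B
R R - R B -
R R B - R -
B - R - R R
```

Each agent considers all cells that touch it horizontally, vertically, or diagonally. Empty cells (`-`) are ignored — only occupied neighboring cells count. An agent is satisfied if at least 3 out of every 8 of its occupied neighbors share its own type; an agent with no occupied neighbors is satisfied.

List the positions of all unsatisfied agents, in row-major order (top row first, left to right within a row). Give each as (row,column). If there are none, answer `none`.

(0,0)B 1/2 ✓
(0,1)B 2/3 ✓
(0,4)R 2/3 ✓
(0,5)R 2/3 ✓
(1,1)R 1/5 ✗
(1,2)B 1/4 ✗
(1,4)R 3/6 ✓
(1,5)B 2/5 ✓
(2,0)B 0/4 ✗
(2,1)R 3/5 ✓
(2,3)R 2/5 ✓
(2,4)B 3/6 ✓
(2,5)B 3/4 ✓
(3,0)R 4/5 ✓
(3,1)R 4/6 ✓
(3,3)R 2/5 ✓
(3,4)B 2/5 ✓
(4,0)R 3/4 ✓
(4,1)R 4/6 ✓
(4,2)B 0/4 ✗
(4,4)R 3/4 ✓
(5,0)B 0/2 ✗
(5,2)R 1/2 ✓
(5,4)R 2/2 ✓
(5,5)R 2/2 ✓

(1,1), (1,2), (2,0), (4,2), (5,0)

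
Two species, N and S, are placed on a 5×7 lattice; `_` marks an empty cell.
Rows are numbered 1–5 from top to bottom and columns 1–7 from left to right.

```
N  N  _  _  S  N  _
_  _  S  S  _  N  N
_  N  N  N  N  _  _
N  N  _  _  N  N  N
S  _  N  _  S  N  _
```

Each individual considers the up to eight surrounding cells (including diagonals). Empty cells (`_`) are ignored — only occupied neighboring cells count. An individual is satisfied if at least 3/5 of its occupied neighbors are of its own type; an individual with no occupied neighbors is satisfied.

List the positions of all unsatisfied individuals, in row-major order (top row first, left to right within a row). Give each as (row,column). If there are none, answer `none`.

(1,2), (1,5), (2,3), (2,4), (5,1), (5,5)

Row 1: (1,1)N 1/1 ✓ · (1,2)N 1/2 ✗ · (1,5)S 1/3 ✗ · (1,6)N 2/3 ✓
Row 2: (2,3)S 1/5 ✗ · (2,4)S 2/5 ✗ · (2,6)N 3/4 ✓ · (2,7)N 2/2 ✓
Row 3: (3,2)N 3/4 ✓ · (3,3)N 3/5 ✓ · (3,4)N 3/5 ✓ · (3,5)N 4/5 ✓
Row 4: (4,1)N 2/3 ✓ · (4,2)N 4/5 ✓ · (4,5)N 4/5 ✓ · (4,6)N 4/5 ✓ · (4,7)N 2/2 ✓
Row 5: (5,1)S 0/2 ✗ · (5,3)N 1/1 ✓ · (5,5)S 0/3 ✗ · (5,6)N 3/4 ✓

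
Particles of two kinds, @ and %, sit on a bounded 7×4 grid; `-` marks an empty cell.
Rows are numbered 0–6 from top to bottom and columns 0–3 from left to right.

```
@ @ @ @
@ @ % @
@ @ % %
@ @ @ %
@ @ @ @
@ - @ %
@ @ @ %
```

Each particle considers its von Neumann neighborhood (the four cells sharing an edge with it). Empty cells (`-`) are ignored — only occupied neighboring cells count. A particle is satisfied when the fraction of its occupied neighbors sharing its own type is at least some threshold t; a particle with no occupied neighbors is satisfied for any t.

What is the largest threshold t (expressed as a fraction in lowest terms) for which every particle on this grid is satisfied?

1/4

(0,0)@ 2/2
(0,1)@ 3/3
(0,2)@ 2/3
(0,3)@ 2/2
(1,0)@ 3/3
(1,1)@ 3/4
(1,2)% 1/4
(1,3)@ 1/3
(2,0)@ 3/3
(2,1)@ 3/4
(2,2)% 2/4
(2,3)% 2/3
(3,0)@ 3/3
(3,1)@ 4/4
(3,2)@ 2/4
(3,3)% 1/3
(4,0)@ 3/3
(4,1)@ 3/3
(4,2)@ 4/4
(4,3)@ 1/3
(5,0)@ 2/2
(5,2)@ 2/3
(5,3)% 1/3
(6,0)@ 2/2
(6,1)@ 2/2
(6,2)@ 2/3
(6,3)% 1/2
The smallest same-type fraction is 1/4 at (1,2), which reduces to 1/4. Any threshold above that leaves this particle unsatisfied.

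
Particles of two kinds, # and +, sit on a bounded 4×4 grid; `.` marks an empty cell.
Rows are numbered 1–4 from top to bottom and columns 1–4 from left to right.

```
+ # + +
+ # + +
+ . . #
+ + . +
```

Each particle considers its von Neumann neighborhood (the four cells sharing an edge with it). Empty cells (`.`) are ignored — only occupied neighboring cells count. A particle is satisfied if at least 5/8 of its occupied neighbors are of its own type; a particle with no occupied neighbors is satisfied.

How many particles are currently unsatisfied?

5

(1,1)+ 1/2 not
(1,2)# 1/3 not
(1,3)+ 2/3 satisfied
(1,4)+ 2/2 satisfied
(2,1)+ 2/3 satisfied
(2,2)# 1/3 not
(2,3)+ 2/3 satisfied
(2,4)+ 2/3 satisfied
(3,1)+ 2/2 satisfied
(3,4)# 0/2 not
(4,1)+ 2/2 satisfied
(4,2)+ 1/1 satisfied
(4,4)+ 0/1 not
Unsatisfied: (1,1), (1,2), (2,2), (3,4), (4,4) — 5 in total.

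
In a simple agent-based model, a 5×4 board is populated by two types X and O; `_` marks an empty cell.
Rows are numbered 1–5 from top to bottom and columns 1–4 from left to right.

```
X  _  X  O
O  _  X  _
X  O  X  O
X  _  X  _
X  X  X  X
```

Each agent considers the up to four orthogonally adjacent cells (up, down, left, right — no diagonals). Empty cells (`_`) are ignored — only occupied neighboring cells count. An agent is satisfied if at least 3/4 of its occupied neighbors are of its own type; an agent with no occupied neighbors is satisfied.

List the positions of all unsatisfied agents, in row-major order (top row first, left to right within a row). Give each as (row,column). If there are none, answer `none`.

(1,1)X 0/1 unhappy
(1,3)X 1/2 unhappy
(1,4)O 0/1 unhappy
(2,1)O 0/2 unhappy
(2,3)X 2/2 ok
(3,1)X 1/3 unhappy
(3,2)O 0/2 unhappy
(3,3)X 2/4 unhappy
(3,4)O 0/1 unhappy
(4,1)X 2/2 ok
(4,3)X 2/2 ok
(5,1)X 2/2 ok
(5,2)X 2/2 ok
(5,3)X 3/3 ok
(5,4)X 1/1 ok

(1,1), (1,3), (1,4), (2,1), (3,1), (3,2), (3,3), (3,4)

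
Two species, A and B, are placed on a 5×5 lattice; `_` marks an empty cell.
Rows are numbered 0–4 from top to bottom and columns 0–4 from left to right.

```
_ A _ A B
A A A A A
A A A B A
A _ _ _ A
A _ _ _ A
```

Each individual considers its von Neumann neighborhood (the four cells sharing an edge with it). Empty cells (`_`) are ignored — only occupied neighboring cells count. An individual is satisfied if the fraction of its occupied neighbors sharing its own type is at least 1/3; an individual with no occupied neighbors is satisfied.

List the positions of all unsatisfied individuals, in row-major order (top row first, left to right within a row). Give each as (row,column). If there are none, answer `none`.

(0,4), (2,3)

Row 0: (0,1)A 1/1 ✓ · (0,3)A 1/2 ✓ · (0,4)B 0/2 ✗
Row 1: (1,0)A 2/2 ✓ · (1,1)A 4/4 ✓ · (1,2)A 3/3 ✓ · (1,3)A 3/4 ✓ · (1,4)A 2/3 ✓
Row 2: (2,0)A 3/3 ✓ · (2,1)A 3/3 ✓ · (2,2)A 2/3 ✓ · (2,3)B 0/3 ✗ · (2,4)A 2/3 ✓
Row 3: (3,0)A 2/2 ✓ · (3,4)A 2/2 ✓
Row 4: (4,0)A 1/1 ✓ · (4,4)A 1/1 ✓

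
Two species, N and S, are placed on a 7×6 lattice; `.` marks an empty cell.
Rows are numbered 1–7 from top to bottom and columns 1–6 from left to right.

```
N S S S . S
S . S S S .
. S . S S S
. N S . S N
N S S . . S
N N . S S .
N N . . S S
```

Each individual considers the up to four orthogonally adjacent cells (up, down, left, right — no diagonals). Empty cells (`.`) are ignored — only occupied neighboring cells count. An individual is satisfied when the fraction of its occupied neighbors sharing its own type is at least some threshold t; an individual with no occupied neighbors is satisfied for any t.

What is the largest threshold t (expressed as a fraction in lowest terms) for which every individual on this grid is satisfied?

0/1

(1,1)N 0/2
(1,2)S 1/2
(1,3)S 3/3
(1,4)S 2/2
(1,6)S — no occupied neighbors
(2,1)S 0/1
(2,3)S 2/2
(2,4)S 4/4
(2,5)S 2/2
(3,2)S 0/1
(3,4)S 2/2
(3,5)S 4/4
(3,6)S 1/2
(4,2)N 0/3
(4,3)S 1/2
(4,5)S 1/2
(4,6)N 0/3
(5,1)N 1/2
(5,2)S 1/4
(5,3)S 2/2
(5,6)S 0/1
(6,1)N 3/3
(6,2)N 2/3
(6,4)S 1/1
(6,5)S 2/2
(7,1)N 2/2
(7,2)N 2/2
(7,5)S 2/2
(7,6)S 1/1
The smallest same-type fraction is 0/2 at (1,1), which reduces to 0/1. Any threshold above that leaves this individual unsatisfied.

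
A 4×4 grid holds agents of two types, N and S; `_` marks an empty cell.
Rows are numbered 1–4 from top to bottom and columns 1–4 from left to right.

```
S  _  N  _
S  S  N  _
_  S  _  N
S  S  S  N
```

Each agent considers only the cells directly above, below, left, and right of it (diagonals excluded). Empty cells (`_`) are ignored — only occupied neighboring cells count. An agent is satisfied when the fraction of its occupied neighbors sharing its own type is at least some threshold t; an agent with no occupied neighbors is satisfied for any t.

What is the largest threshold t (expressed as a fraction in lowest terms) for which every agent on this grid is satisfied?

1/2

(1,1)S 1/1
(1,3)N 1/1
(2,1)S 2/2
(2,2)S 2/3
(2,3)N 1/2
(3,2)S 2/2
(3,4)N 1/1
(4,1)S 1/1
(4,2)S 3/3
(4,3)S 1/2
(4,4)N 1/2
The smallest same-type fraction is 1/2 at (2,3), which reduces to 1/2. Any threshold above that leaves this agent unsatisfied.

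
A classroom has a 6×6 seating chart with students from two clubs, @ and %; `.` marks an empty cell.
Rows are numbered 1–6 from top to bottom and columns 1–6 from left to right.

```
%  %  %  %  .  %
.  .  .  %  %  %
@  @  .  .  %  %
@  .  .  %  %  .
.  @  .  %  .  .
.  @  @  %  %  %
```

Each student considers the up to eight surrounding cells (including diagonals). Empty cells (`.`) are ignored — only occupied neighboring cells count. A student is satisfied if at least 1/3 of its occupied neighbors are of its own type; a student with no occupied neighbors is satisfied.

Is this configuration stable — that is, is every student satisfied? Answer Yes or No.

Row 1: (1,1)% 1/1 satisfied · (1,2)% 2/2 satisfied · (1,3)% 3/3 satisfied · (1,4)% 3/3 satisfied · (1,6)% 2/2 satisfied
Row 2: (2,4)% 4/4 satisfied · (2,5)% 6/6 satisfied · (2,6)% 4/4 satisfied
Row 3: (3,1)@ 2/2 satisfied · (3,2)@ 2/2 satisfied · (3,5)% 6/6 satisfied · (3,6)% 4/4 satisfied
Row 4: (4,1)@ 3/3 satisfied · (4,4)% 3/3 satisfied · (4,5)% 4/4 satisfied
Row 5: (5,2)@ 3/3 satisfied · (5,4)% 4/5 satisfied
Row 6: (6,2)@ 2/2 satisfied · (6,3)@ 2/4 satisfied · (6,4)% 2/3 satisfied · (6,5)% 3/3 satisfied · (6,6)% 1/1 satisfied
All meet the threshold, so the configuration is stable.

Yes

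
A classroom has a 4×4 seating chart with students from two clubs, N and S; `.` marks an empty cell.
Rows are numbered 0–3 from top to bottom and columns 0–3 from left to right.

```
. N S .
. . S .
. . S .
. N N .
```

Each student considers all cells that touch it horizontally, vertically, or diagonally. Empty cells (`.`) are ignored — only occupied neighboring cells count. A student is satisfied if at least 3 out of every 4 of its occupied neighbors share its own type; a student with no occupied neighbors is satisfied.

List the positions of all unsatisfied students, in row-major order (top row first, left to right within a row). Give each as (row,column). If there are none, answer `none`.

(0,1), (0,2), (1,2), (2,2), (3,1), (3,2)

(0,1)N 0/2 not
(0,2)S 1/2 not
(1,2)S 2/3 not
(2,2)S 1/3 not
(3,1)N 1/2 not
(3,2)N 1/2 not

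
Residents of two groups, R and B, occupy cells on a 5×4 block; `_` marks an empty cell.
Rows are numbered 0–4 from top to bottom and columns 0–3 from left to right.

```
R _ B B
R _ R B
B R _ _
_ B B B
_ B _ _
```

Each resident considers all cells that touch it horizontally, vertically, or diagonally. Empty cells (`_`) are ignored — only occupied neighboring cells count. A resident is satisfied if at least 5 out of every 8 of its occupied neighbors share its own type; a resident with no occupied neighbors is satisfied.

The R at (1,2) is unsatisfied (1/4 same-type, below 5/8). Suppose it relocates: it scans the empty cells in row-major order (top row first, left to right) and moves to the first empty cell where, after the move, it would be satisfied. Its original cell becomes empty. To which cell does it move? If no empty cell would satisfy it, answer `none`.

Vacating (1,2). Empty cells in order:
  (0,1): 2/3 same-type → satisfied — stop here.

(0,1)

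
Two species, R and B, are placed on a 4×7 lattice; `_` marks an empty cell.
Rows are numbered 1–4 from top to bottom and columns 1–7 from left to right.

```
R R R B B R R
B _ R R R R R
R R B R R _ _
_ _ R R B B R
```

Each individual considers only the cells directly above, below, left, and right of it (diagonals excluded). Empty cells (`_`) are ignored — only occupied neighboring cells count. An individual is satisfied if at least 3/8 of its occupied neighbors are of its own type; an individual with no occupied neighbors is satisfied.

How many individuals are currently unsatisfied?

6

Row 1: (1,1)R 1/2 satisfied · (1,2)R 2/2 satisfied · (1,3)R 2/3 satisfied · (1,4)B 1/3 not · (1,5)B 1/3 not · (1,6)R 2/3 satisfied · (1,7)R 2/2 satisfied
Row 2: (2,1)B 0/2 not · (2,3)R 2/3 satisfied · (2,4)R 3/4 satisfied · (2,5)R 3/4 satisfied · (2,6)R 3/3 satisfied · (2,7)R 2/2 satisfied
Row 3: (3,1)R 1/2 satisfied · (3,2)R 1/2 satisfied · (3,3)B 0/4 not · (3,4)R 3/4 satisfied · (3,5)R 2/3 satisfied
Row 4: (4,3)R 1/2 satisfied · (4,4)R 2/3 satisfied · (4,5)B 1/3 not · (4,6)B 1/2 satisfied · (4,7)R 0/1 not
Unsatisfied: (1,4), (1,5), (2,1), (3,3), (4,5), (4,7) — 6 in total.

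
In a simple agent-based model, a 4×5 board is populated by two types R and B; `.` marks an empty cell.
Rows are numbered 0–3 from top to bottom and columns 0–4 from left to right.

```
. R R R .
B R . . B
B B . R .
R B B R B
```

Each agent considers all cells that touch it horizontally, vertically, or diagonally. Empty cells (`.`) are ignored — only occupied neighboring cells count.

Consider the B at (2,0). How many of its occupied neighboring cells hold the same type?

3

Occupied neighbors of (2,0): (1,0)=B, (1,1)=R, (2,1)=B, (3,0)=R, (3,1)=B.
Same type (B): 3 of 5.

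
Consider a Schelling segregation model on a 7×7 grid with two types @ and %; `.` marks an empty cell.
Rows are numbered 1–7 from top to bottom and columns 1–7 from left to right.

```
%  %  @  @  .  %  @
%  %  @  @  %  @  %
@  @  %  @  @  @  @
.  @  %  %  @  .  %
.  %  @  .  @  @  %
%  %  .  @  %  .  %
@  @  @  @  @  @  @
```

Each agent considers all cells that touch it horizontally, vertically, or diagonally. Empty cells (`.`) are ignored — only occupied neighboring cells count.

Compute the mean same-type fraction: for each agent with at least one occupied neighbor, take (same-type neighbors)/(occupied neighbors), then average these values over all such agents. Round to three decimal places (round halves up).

Row 1: (1,1)% 3/3 · (1,2)% 3/5 · (1,3)@ 3/5 · (1,4)@ 3/4 · (1,6)% 2/4 · (1,7)@ 1/3
Row 2: (2,1)% 3/5 · (2,2)% 4/8 · (2,3)@ 5/8 · (2,4)@ 5/7 · (2,5)% 1/7 · (2,6)@ 4/7 · (2,7)% 1/5
Row 3: (3,1)@ 2/4 · (3,2)@ 3/7 · (3,3)% 3/8 · (3,4)@ 4/8 · (3,5)@ 5/7 · (3,6)@ 4/7 · (3,7)@ 2/4
Row 4: (4,2)@ 3/6 · (4,3)% 3/7 · (4,4)% 2/7 · (4,5)@ 5/6 · (4,7)% 1/4
Row 5: (5,2)% 3/5 · (5,3)@ 2/6 · (5,5)@ 3/5 · (5,6)@ 2/6 · (5,7)% 2/3
Row 6: (6,1)% 2/4 · (6,2)% 2/6 · (6,4)@ 5/6 · (6,5)% 0/6 · (6,7)% 1/4
Row 7: (7,1)@ 1/3 · (7,2)@ 2/4 · (7,3)@ 3/4 · (7,4)@ 3/4 · (7,5)@ 3/4 · (7,6)@ 2/4 · (7,7)@ 1/2
Sum over 42 agents: 3/3 + 3/5 + 3/5 + 3/4 + 2/4 + 1/3 + 3/5 + 4/8 + 5/8 + 5/7 + 1/7 + 4/7 + 1/5 + 2/4 + 3/7 + 3/8 + 4/8 + 5/7 + 4/7 + 2/4 + 3/6 + 3/7 + 2/7 + 5/6 + 1/4 + 3/5 + 2/6 + 3/5 + 2/6 + 2/3 + 2/4 + 2/6 + 5/6 + 0/6 + 1/4 + 1/3 + 2/4 + 3/4 + 3/4 + 3/4 + 2/4 + 1/2 = 1509/70; mean = 1509/70 ÷ 42 = 503/980 = 0.513265… → 0.513.

0.513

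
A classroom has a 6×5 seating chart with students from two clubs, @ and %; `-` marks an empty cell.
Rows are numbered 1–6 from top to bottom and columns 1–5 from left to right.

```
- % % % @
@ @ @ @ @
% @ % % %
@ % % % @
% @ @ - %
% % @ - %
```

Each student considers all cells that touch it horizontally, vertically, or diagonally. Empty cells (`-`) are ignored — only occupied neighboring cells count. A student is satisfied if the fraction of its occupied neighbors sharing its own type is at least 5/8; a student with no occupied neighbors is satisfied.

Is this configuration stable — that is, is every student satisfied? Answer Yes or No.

No

Row 1: (1,2)% 1/4 unhappy · (1,3)% 2/5 unhappy · (1,4)% 1/5 unhappy · (1,5)@ 2/3 ok
Row 2: (2,1)@ 2/4 unhappy · (2,2)@ 3/7 unhappy · (2,3)@ 3/8 unhappy · (2,4)@ 3/8 unhappy · (2,5)@ 2/5 unhappy
Row 3: (3,1)% 1/5 unhappy · (3,2)@ 4/8 unhappy · (3,3)% 4/8 unhappy · (3,4)% 4/8 unhappy · (3,5)% 2/5 unhappy
Row 4: (4,1)@ 2/5 unhappy · (4,2)% 4/8 unhappy · (4,3)% 4/7 unhappy · (4,4)% 5/7 ok · (4,5)@ 0/4 unhappy
Row 5: (5,1)% 3/5 unhappy · (5,2)@ 3/8 unhappy · (5,3)@ 2/6 unhappy · (5,5)% 2/3 ok
Row 6: (6,1)% 2/3 ok · (6,2)% 2/5 unhappy · (6,3)@ 2/3 ok · (6,5)% 1/1 ok
For instance (1,2) has only 1/4 same-type neighbors, below 5/8.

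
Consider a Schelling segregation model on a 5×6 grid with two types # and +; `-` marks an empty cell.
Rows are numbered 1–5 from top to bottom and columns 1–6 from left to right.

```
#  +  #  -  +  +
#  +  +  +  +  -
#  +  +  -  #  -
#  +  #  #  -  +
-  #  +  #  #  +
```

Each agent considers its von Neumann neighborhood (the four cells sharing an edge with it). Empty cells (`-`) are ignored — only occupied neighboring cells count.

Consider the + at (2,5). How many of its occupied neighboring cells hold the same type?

2

Occupied neighbors of (2,5): (1,5)=+, (3,5)=#, (2,4)=+.
Same type (+): 2 of 3.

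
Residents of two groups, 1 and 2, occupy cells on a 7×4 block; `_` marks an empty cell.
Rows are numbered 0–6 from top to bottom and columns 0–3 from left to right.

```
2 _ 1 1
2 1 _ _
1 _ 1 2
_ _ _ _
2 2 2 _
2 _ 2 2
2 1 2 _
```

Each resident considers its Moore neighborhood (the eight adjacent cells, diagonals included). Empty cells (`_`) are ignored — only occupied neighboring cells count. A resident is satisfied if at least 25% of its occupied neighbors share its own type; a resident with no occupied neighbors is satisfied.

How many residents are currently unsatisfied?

(0,0)2 1/2 ✓
(0,2)1 2/2 ✓
(0,3)1 1/1 ✓
(1,0)2 1/3 ✓
(1,1)1 3/5 ✓
(2,0)1 1/2 ✓
(2,2)1 1/2 ✓
(2,3)2 0/1 ✗
(4,0)2 2/2 ✓
(4,1)2 4/4 ✓
(4,2)2 3/3 ✓
(5,0)2 3/4 ✓
(5,2)2 4/5 ✓
(5,3)2 3/3 ✓
(6,0)2 1/2 ✓
(6,1)1 0/4 ✗
(6,2)2 2/3 ✓
Unsatisfied: (2,3), (6,1) — 2 in total.

2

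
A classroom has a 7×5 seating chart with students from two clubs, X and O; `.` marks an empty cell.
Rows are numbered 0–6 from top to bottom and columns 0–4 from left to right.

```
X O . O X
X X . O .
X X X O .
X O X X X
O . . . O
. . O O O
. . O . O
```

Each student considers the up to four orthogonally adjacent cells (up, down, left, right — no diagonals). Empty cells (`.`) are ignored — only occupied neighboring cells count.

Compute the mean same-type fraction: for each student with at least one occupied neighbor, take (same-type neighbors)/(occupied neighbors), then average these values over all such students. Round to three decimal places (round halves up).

(0,0)X 1/2
(0,1)O 0/2
(0,3)O 1/2
(0,4)X 0/1
(1,0)X 3/3
(1,1)X 2/3
(1,3)O 2/2
(2,0)X 3/3
(2,1)X 3/4
(2,2)X 2/3
(2,3)O 1/3
(3,0)X 1/3
(3,1)O 0/3
(3,2)X 2/3
(3,3)X 2/3
(3,4)X 1/2
(4,0)O 0/1
(4,4)O 1/2
(5,2)O 2/2
(5,3)O 2/2
(5,4)O 3/3
(6,2)O 1/1
(6,4)O 1/1
Sum over 23 students: 1/2 + 0/2 + 1/2 + 0/1 + 3/3 + 2/3 + 2/2 + 3/3 + 3/4 + 2/3 + 1/3 + 1/3 + 0/3 + 2/3 + 2/3 + 1/2 + 0/1 + 1/2 + 2/2 + 2/2 + 3/3 + 1/1 + 1/1 = 169/12; mean = 169/12 ÷ 23 = 169/276 = 0.612318… → 0.612.

0.612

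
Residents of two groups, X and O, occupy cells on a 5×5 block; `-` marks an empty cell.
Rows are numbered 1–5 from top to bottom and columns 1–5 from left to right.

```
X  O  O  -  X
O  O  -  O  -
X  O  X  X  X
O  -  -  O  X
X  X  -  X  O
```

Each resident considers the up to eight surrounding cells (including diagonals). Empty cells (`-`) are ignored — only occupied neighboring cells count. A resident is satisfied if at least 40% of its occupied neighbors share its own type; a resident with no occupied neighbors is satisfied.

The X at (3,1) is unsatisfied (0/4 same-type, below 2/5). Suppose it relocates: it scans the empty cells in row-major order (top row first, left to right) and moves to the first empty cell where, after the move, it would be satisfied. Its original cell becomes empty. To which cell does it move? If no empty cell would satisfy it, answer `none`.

Vacating (3,1). Empty cells in order:
  (1,4): 1/3 same-type → still unsatisfied.
  (2,3): 2/7 same-type → still unsatisfied.
  (2,5): 3/4 same-type → satisfied — stop here.

(2,5)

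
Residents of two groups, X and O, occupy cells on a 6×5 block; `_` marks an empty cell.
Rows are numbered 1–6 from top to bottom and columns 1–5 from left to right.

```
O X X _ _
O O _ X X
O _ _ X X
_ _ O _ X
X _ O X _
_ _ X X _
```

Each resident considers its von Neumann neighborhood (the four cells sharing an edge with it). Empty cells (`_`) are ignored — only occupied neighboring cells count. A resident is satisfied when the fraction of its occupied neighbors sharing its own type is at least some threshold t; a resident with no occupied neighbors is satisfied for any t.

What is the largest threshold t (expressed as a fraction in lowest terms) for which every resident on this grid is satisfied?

Row 1: (1,1)O 1/2 · (1,2)X 1/3 · (1,3)X 1/1
Row 2: (2,1)O 3/3 · (2,2)O 1/2 · (2,4)X 2/2 · (2,5)X 2/2
Row 3: (3,1)O 1/1 · (3,4)X 2/2 · (3,5)X 3/3
Row 4: (4,3)O 1/1 · (4,5)X 1/1
Row 5: (5,1)X — no occupied neighbors · (5,3)O 1/3 · (5,4)X 1/2
Row 6: (6,3)X 1/2 · (6,4)X 2/2
The smallest same-type fraction is 1/3 at (1,2), which reduces to 1/3. Any threshold above that leaves this resident unsatisfied.

1/3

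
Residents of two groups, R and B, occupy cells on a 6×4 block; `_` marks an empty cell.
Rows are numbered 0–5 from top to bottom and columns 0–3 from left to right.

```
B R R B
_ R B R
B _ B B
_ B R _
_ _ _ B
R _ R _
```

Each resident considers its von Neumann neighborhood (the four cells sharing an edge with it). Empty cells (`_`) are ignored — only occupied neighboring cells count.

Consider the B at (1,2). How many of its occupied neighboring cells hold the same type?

1

Occupied neighbors of (1,2): (0,2)=R, (2,2)=B, (1,1)=R, (1,3)=R.
Same type (B): 1 of 4.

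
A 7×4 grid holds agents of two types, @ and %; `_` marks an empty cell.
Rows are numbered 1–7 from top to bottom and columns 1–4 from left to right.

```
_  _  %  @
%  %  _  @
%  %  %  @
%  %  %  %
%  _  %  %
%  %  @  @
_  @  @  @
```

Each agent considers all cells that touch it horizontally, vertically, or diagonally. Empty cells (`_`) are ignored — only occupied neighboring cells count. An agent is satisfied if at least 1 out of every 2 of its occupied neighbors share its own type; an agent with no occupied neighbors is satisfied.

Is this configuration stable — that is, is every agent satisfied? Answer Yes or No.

No

Row 1: (1,3)% 1/3 ✗ · (1,4)@ 1/2 ✓
Row 2: (2,1)% 3/3 ✓ · (2,2)% 5/5 ✓ · (2,4)@ 2/4 ✓
Row 3: (3,1)% 5/5 ✓ · (3,2)% 7/7 ✓ · (3,3)% 5/7 ✓ · (3,4)@ 1/4 ✗
Row 4: (4,1)% 4/4 ✓ · (4,2)% 7/7 ✓ · (4,3)% 6/7 ✓ · (4,4)% 4/5 ✓
Row 5: (5,1)% 4/4 ✓ · (5,3)% 5/7 ✓ · (5,4)% 3/5 ✓
Row 6: (6,1)% 2/3 ✓ · (6,2)% 3/6 ✓ · (6,3)@ 4/7 ✓ · (6,4)@ 3/5 ✓
Row 7: (7,2)@ 2/4 ✓ · (7,3)@ 4/5 ✓ · (7,4)@ 3/3 ✓
For instance (1,3) has only 1/3 same-type neighbors, below 1/2.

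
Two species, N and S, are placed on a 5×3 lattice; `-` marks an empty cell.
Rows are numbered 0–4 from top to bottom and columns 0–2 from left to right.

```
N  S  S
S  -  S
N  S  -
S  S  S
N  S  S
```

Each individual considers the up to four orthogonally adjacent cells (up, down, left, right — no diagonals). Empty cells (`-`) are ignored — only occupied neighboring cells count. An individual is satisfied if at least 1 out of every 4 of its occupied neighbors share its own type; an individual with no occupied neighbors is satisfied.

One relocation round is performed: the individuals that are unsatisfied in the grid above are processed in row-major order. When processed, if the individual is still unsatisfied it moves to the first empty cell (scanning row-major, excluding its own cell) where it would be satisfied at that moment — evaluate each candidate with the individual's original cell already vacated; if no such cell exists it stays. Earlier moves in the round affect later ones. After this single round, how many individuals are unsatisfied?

Initially unsatisfied (in order): (0,0), (1,0), (2,0), (4,0).
  (0,0): no empty cell satisfies it; stays.
  (1,0) → (1,1).
  (2,0) → (1,0).
  (4,0) → (2,0).
Resulting grid:
N S S
N S S
N S -
S S S
- S S
All satisfied now.

0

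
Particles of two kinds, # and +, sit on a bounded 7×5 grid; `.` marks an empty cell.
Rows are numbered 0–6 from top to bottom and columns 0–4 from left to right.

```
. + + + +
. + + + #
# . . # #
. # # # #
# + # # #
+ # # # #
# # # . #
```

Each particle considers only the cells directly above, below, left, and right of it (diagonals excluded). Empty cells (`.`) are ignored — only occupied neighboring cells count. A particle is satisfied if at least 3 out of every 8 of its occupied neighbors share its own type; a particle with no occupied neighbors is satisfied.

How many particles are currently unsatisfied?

4

Row 0: (0,1)+ 2/2 ✓ · (0,2)+ 3/3 ✓ · (0,3)+ 3/3 ✓ · (0,4)+ 1/2 ✓
Row 1: (1,1)+ 2/2 ✓ · (1,2)+ 3/3 ✓ · (1,3)+ 2/4 ✓ · (1,4)# 1/3 ✗
Row 2: (2,0)# 0/0 ✓ · (2,3)# 2/3 ✓ · (2,4)# 3/3 ✓
Row 3: (3,1)# 1/2 ✓ · (3,2)# 3/3 ✓ · (3,3)# 4/4 ✓ · (3,4)# 3/3 ✓
Row 4: (4,0)# 0/2 ✗ · (4,1)+ 0/4 ✗ · (4,2)# 3/4 ✓ · (4,3)# 4/4 ✓ · (4,4)# 3/3 ✓
Row 5: (5,0)+ 0/3 ✗ · (5,1)# 2/4 ✓ · (5,2)# 4/4 ✓ · (5,3)# 3/3 ✓ · (5,4)# 3/3 ✓
Row 6: (6,0)# 1/2 ✓ · (6,1)# 3/3 ✓ · (6,2)# 2/2 ✓ · (6,4)# 1/1 ✓
Unsatisfied: (1,4), (4,0), (4,1), (5,0) — 4 in total.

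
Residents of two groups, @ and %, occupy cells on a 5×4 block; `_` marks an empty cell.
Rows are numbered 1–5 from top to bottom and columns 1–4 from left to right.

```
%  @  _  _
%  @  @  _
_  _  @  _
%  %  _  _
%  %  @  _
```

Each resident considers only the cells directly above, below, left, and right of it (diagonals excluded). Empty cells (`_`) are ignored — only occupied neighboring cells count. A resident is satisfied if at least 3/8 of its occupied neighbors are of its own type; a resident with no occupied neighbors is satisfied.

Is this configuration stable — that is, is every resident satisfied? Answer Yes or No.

(1,1)% 1/2 satisfied
(1,2)@ 1/2 satisfied
(2,1)% 1/2 satisfied
(2,2)@ 2/3 satisfied
(2,3)@ 2/2 satisfied
(3,3)@ 1/1 satisfied
(4,1)% 2/2 satisfied
(4,2)% 2/2 satisfied
(5,1)% 2/2 satisfied
(5,2)% 2/3 satisfied
(5,3)@ 0/1 not
For instance (5,3) has only 0/1 same-type neighbors, below 3/8.

No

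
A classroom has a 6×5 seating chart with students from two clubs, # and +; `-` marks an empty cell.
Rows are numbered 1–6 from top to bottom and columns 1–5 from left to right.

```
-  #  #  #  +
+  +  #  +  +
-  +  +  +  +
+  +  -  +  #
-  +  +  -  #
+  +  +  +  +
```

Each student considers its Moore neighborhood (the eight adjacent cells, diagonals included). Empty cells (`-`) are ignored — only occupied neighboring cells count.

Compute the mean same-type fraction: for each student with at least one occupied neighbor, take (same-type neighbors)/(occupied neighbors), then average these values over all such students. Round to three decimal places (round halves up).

(1,2)# 2/4
(1,3)# 3/5
(1,4)# 2/5
(1,5)+ 2/3
(2,1)+ 2/3
(2,2)+ 3/6
(2,3)# 3/8
(2,4)+ 5/8
(2,5)+ 4/5
(3,2)+ 5/6
(3,3)+ 6/7
(3,4)+ 5/7
(3,5)+ 4/5
(4,1)+ 3/3
(4,2)+ 5/5
(4,4)+ 4/6
(4,5)# 1/4
(5,2)+ 6/6
(5,3)+ 6/6
(5,5)# 1/4
(6,1)+ 2/2
(6,2)+ 4/4
(6,3)+ 4/4
(6,4)+ 3/4
(6,5)+ 1/2
Sum over 25 students: 2/4 + 3/5 + 2/5 + 2/3 + 2/3 + 3/6 + 3/8 + 5/8 + 4/5 + 5/6 + 6/7 + 5/7 + 4/5 + 3/3 + 5/5 + 4/6 + 1/4 + 6/6 + 6/6 + 1/4 + 2/2 + 4/4 + 4/4 + 3/4 + 1/2 = 7457/420; mean = 7457/420 ÷ 25 = 7457/10500 = 0.710190… → 0.710.

0.710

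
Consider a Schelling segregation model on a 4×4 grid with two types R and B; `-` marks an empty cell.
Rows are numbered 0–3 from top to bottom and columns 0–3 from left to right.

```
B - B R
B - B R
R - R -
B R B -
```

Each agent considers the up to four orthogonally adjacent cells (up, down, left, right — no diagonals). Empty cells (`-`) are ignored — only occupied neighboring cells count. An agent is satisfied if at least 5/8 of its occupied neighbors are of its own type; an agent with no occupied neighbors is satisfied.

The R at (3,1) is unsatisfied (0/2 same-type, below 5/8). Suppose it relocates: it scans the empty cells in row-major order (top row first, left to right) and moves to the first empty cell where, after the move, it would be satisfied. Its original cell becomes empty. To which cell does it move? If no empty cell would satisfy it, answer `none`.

Vacating (3,1). Empty cells in order:
  (0,1): 0/2 same-type → still unsatisfied.
  (1,1): 0/2 same-type → still unsatisfied.
  (2,1): 2/2 same-type → satisfied — stop here.

(2,1)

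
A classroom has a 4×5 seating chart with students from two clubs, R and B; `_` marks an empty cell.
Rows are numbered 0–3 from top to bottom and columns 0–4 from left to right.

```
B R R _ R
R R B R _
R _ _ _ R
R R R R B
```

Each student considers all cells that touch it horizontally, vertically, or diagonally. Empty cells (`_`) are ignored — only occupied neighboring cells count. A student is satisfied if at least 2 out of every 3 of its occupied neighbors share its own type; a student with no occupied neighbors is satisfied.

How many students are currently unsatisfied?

(0,0)B 0/3 not
(0,1)R 3/5 not
(0,2)R 3/4 satisfied
(0,4)R 1/1 satisfied
(1,0)R 3/4 satisfied
(1,1)R 4/6 satisfied
(1,2)B 0/4 not
(1,3)R 3/4 satisfied
(2,0)R 4/4 satisfied
(2,4)R 2/3 satisfied
(3,0)R 2/2 satisfied
(3,1)R 3/3 satisfied
(3,2)R 2/2 satisfied
(3,3)R 2/3 satisfied
(3,4)B 0/2 not
Unsatisfied: (0,0), (0,1), (1,2), (3,4) — 4 in total.

4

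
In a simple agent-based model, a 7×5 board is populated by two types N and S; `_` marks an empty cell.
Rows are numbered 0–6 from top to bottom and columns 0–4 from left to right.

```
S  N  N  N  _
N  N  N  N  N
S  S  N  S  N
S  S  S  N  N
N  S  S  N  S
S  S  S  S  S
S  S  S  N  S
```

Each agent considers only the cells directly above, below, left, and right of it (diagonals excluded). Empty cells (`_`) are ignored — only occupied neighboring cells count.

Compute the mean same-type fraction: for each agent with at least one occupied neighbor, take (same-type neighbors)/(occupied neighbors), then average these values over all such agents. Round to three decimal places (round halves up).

0.627

Row 0: (0,0)S 0/2 · (0,1)N 2/3 · (0,2)N 3/3 · (0,3)N 2/2
Row 1: (1,0)N 1/3 · (1,1)N 3/4 · (1,2)N 4/4 · (1,3)N 3/4 · (1,4)N 2/2
Row 2: (2,0)S 2/3 · (2,1)S 2/4 · (2,2)N 1/4 · (2,3)S 0/4 · (2,4)N 2/3
Row 3: (3,0)S 2/3 · (3,1)S 4/4 · (3,2)S 2/4 · (3,3)N 2/4 · (3,4)N 2/3
Row 4: (4,0)N 0/3 · (4,1)S 3/4 · (4,2)S 3/4 · (4,3)N 1/4 · (4,4)S 1/3
Row 5: (5,0)S 2/3 · (5,1)S 4/4 · (5,2)S 4/4 · (5,3)S 2/4 · (5,4)S 3/3
Row 6: (6,0)S 2/2 · (6,1)S 3/3 · (6,2)S 2/3 · (6,3)N 0/3 · (6,4)S 1/2
Sum over 34 agents: 0/2 + 2/3 + 3/3 + 2/2 + 1/3 + 3/4 + 4/4 + 3/4 + 2/2 + 2/3 + 2/4 + 1/4 + 0/4 + 2/3 + 2/3 + 4/4 + 2/4 + 2/4 + 2/3 + 0/3 + 3/4 + 3/4 + 1/4 + 1/3 + 2/3 + 4/4 + 4/4 + 2/4 + 3/3 + 2/2 + 3/3 + 2/3 + 0/3 + 1/2 = 64/3; mean = 64/3 ÷ 34 = 32/51 = 0.627450… → 0.627.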